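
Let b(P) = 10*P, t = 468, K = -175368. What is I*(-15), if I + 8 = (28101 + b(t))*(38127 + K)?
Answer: 67483458435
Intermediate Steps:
I = -4498897229 (I = -8 + (28101 + 10*468)*(38127 - 175368) = -8 + (28101 + 4680)*(-137241) = -8 + 32781*(-137241) = -8 - 4498897221 = -4498897229)
I*(-15) = -4498897229*(-15) = 67483458435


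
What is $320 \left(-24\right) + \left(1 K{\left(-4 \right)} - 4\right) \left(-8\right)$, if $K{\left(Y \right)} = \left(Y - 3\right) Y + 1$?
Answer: $-7880$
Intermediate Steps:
$K{\left(Y \right)} = 1 + Y \left(-3 + Y\right)$ ($K{\left(Y \right)} = \left(Y - 3\right) Y + 1 = \left(-3 + Y\right) Y + 1 = Y \left(-3 + Y\right) + 1 = 1 + Y \left(-3 + Y\right)$)
$320 \left(-24\right) + \left(1 K{\left(-4 \right)} - 4\right) \left(-8\right) = 320 \left(-24\right) + \left(1 \left(1 + \left(-4\right)^{2} - -12\right) - 4\right) \left(-8\right) = -7680 + \left(1 \left(1 + 16 + 12\right) - 4\right) \left(-8\right) = -7680 + \left(1 \cdot 29 - 4\right) \left(-8\right) = -7680 + \left(29 - 4\right) \left(-8\right) = -7680 + 25 \left(-8\right) = -7680 - 200 = -7880$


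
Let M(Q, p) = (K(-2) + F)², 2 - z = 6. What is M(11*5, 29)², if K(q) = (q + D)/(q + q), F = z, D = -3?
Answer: 14641/256 ≈ 57.191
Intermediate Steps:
z = -4 (z = 2 - 1*6 = 2 - 6 = -4)
F = -4
K(q) = (-3 + q)/(2*q) (K(q) = (q - 3)/(q + q) = (-3 + q)/((2*q)) = (-3 + q)*(1/(2*q)) = (-3 + q)/(2*q))
M(Q, p) = 121/16 (M(Q, p) = ((½)*(-3 - 2)/(-2) - 4)² = ((½)*(-½)*(-5) - 4)² = (5/4 - 4)² = (-11/4)² = 121/16)
M(11*5, 29)² = (121/16)² = 14641/256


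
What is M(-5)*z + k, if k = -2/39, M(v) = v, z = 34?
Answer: -6632/39 ≈ -170.05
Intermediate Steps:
k = -2/39 (k = -2*1/39 = -2/39 ≈ -0.051282)
M(-5)*z + k = -5*34 - 2/39 = -170 - 2/39 = -6632/39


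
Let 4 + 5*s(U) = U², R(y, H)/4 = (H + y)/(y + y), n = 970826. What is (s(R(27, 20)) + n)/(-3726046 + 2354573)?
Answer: -707733338/999803817 ≈ -0.70787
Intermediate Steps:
R(y, H) = 2*(H + y)/y (R(y, H) = 4*((H + y)/(y + y)) = 4*((H + y)/((2*y))) = 4*((H + y)*(1/(2*y))) = 4*((H + y)/(2*y)) = 2*(H + y)/y)
s(U) = -⅘ + U²/5
(s(R(27, 20)) + n)/(-3726046 + 2354573) = ((-⅘ + (2 + 2*20/27)²/5) + 970826)/(-3726046 + 2354573) = ((-⅘ + (2 + 2*20*(1/27))²/5) + 970826)/(-1371473) = ((-⅘ + (2 + 40/27)²/5) + 970826)*(-1/1371473) = ((-⅘ + (94/27)²/5) + 970826)*(-1/1371473) = ((-⅘ + (⅕)*(8836/729)) + 970826)*(-1/1371473) = ((-⅘ + 8836/3645) + 970826)*(-1/1371473) = (1184/729 + 970826)*(-1/1371473) = (707733338/729)*(-1/1371473) = -707733338/999803817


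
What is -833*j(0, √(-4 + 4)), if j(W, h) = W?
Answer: 0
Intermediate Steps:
-833*j(0, √(-4 + 4)) = -833*0 = 0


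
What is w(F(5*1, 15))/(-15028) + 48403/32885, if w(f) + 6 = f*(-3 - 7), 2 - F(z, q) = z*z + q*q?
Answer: 323021397/247097890 ≈ 1.3073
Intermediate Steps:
F(z, q) = 2 - q**2 - z**2 (F(z, q) = 2 - (z*z + q*q) = 2 - (z**2 + q**2) = 2 - (q**2 + z**2) = 2 + (-q**2 - z**2) = 2 - q**2 - z**2)
w(f) = -6 - 10*f (w(f) = -6 + f*(-3 - 7) = -6 + f*(-10) = -6 - 10*f)
w(F(5*1, 15))/(-15028) + 48403/32885 = (-6 - 10*(2 - 1*15**2 - (5*1)**2))/(-15028) + 48403/32885 = (-6 - 10*(2 - 1*225 - 1*5**2))*(-1/15028) + 48403*(1/32885) = (-6 - 10*(2 - 225 - 1*25))*(-1/15028) + 48403/32885 = (-6 - 10*(2 - 225 - 25))*(-1/15028) + 48403/32885 = (-6 - 10*(-248))*(-1/15028) + 48403/32885 = (-6 + 2480)*(-1/15028) + 48403/32885 = 2474*(-1/15028) + 48403/32885 = -1237/7514 + 48403/32885 = 323021397/247097890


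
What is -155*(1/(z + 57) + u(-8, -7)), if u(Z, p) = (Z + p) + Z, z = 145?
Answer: 719975/202 ≈ 3564.2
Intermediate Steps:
u(Z, p) = p + 2*Z
-155*(1/(z + 57) + u(-8, -7)) = -155*(1/(145 + 57) + (-7 + 2*(-8))) = -155*(1/202 + (-7 - 16)) = -155*(1/202 - 23) = -155*(-4645/202) = 719975/202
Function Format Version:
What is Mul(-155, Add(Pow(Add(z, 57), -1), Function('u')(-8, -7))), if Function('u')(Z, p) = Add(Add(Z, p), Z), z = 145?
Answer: Rational(719975, 202) ≈ 3564.2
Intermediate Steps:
Function('u')(Z, p) = Add(p, Mul(2, Z))
Mul(-155, Add(Pow(Add(z, 57), -1), Function('u')(-8, -7))) = Mul(-155, Add(Pow(Add(145, 57), -1), Add(-7, Mul(2, -8)))) = Mul(-155, Add(Pow(202, -1), Add(-7, -16))) = Mul(-155, Add(Rational(1, 202), -23)) = Mul(-155, Rational(-4645, 202)) = Rational(719975, 202)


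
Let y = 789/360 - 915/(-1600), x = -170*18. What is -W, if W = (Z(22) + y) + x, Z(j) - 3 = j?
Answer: 2910947/960 ≈ 3032.2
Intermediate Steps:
Z(j) = 3 + j
x = -3060
y = 2653/960 (y = 789*(1/360) - 915*(-1/1600) = 263/120 + 183/320 = 2653/960 ≈ 2.7635)
W = -2910947/960 (W = ((3 + 22) + 2653/960) - 3060 = (25 + 2653/960) - 3060 = 26653/960 - 3060 = -2910947/960 ≈ -3032.2)
-W = -1*(-2910947/960) = 2910947/960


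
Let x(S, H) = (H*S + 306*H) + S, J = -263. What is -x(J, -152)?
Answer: 6799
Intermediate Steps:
x(S, H) = S + 306*H + H*S (x(S, H) = (306*H + H*S) + S = S + 306*H + H*S)
-x(J, -152) = -(-263 + 306*(-152) - 152*(-263)) = -(-263 - 46512 + 39976) = -1*(-6799) = 6799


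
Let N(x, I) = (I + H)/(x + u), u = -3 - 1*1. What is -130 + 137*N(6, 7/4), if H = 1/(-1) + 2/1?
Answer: 467/8 ≈ 58.375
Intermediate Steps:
H = 1 (H = 1*(-1) + 2*1 = -1 + 2 = 1)
u = -4 (u = -3 - 1 = -4)
N(x, I) = (1 + I)/(-4 + x) (N(x, I) = (I + 1)/(x - 4) = (1 + I)/(-4 + x))
-130 + 137*N(6, 7/4) = -130 + 137*((1 + 7/4)/(-4 + 6)) = -130 + 137*((1 + 7*(¼))/2) = -130 + 137*((1 + 7/4)/2) = -130 + 137*((½)*(11/4)) = -130 + 137*(11/8) = -130 + 1507/8 = 467/8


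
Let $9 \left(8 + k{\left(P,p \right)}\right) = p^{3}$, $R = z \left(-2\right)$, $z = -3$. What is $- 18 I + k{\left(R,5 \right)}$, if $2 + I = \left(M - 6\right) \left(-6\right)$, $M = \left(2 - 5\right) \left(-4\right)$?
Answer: $\frac{6209}{9} \approx 689.89$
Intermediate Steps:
$M = 12$ ($M = \left(-3\right) \left(-4\right) = 12$)
$R = 6$ ($R = \left(-3\right) \left(-2\right) = 6$)
$k{\left(P,p \right)} = -8 + \frac{p^{3}}{9}$
$I = -38$ ($I = -2 + \left(12 - 6\right) \left(-6\right) = -2 + 6 \left(-6\right) = -2 - 36 = -38$)
$- 18 I + k{\left(R,5 \right)} = \left(-18\right) \left(-38\right) - \left(8 - \frac{5^{3}}{9}\right) = 684 + \left(-8 + \frac{1}{9} \cdot 125\right) = 684 + \left(-8 + \frac{125}{9}\right) = 684 + \frac{53}{9} = \frac{6209}{9}$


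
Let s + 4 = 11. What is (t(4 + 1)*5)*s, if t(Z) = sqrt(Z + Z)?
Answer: 35*sqrt(10) ≈ 110.68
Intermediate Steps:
s = 7 (s = -4 + 11 = 7)
t(Z) = sqrt(2)*sqrt(Z) (t(Z) = sqrt(2*Z) = sqrt(2)*sqrt(Z))
(t(4 + 1)*5)*s = ((sqrt(2)*sqrt(4 + 1))*5)*7 = ((sqrt(2)*sqrt(5))*5)*7 = (sqrt(10)*5)*7 = (5*sqrt(10))*7 = 35*sqrt(10)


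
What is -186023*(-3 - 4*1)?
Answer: 1302161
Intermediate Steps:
-186023*(-3 - 4*1) = -186023*(-3 - 4) = -186023*(-7) = 1302161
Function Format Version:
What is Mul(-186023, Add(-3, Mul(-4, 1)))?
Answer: 1302161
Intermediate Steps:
Mul(-186023, Add(-3, Mul(-4, 1))) = Mul(-186023, Add(-3, -4)) = Mul(-186023, -7) = 1302161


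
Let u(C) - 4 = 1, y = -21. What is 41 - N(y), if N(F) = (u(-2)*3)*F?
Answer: 356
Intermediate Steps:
u(C) = 5 (u(C) = 4 + 1 = 5)
N(F) = 15*F (N(F) = (5*3)*F = 15*F)
41 - N(y) = 41 - 15*(-21) = 41 - 1*(-315) = 41 + 315 = 356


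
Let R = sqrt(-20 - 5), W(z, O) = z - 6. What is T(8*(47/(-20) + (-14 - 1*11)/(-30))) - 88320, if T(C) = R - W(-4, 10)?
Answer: -88310 + 5*I ≈ -88310.0 + 5.0*I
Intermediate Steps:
W(z, O) = -6 + z
R = 5*I (R = sqrt(-25) = 5*I ≈ 5.0*I)
T(C) = 10 + 5*I (T(C) = 5*I - (-6 - 4) = 5*I - 1*(-10) = 5*I + 10 = 10 + 5*I)
T(8*(47/(-20) + (-14 - 1*11)/(-30))) - 88320 = (10 + 5*I) - 88320 = -88310 + 5*I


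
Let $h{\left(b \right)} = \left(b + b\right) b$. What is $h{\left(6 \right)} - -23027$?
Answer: $23099$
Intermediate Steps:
$h{\left(b \right)} = 2 b^{2}$ ($h{\left(b \right)} = 2 b b = 2 b^{2}$)
$h{\left(6 \right)} - -23027 = 2 \cdot 6^{2} - -23027 = 2 \cdot 36 + 23027 = 72 + 23027 = 23099$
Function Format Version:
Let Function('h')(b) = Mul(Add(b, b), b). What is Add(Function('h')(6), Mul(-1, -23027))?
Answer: 23099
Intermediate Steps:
Function('h')(b) = Mul(2, Pow(b, 2)) (Function('h')(b) = Mul(Mul(2, b), b) = Mul(2, Pow(b, 2)))
Add(Function('h')(6), Mul(-1, -23027)) = Add(Mul(2, Pow(6, 2)), Mul(-1, -23027)) = Add(Mul(2, 36), 23027) = Add(72, 23027) = 23099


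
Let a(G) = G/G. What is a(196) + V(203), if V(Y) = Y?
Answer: 204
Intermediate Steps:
a(G) = 1
a(196) + V(203) = 1 + 203 = 204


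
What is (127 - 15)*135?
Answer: 15120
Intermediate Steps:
(127 - 15)*135 = 112*135 = 15120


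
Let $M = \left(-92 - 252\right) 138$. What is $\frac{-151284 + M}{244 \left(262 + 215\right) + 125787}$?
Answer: $- \frac{66252}{80725} \approx -0.82071$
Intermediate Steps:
$M = -47472$ ($M = \left(-344\right) 138 = -47472$)
$\frac{-151284 + M}{244 \left(262 + 215\right) + 125787} = \frac{-151284 - 47472}{244 \left(262 + 215\right) + 125787} = - \frac{198756}{244 \cdot 477 + 125787} = - \frac{198756}{116388 + 125787} = - \frac{198756}{242175} = \left(-198756\right) \frac{1}{242175} = - \frac{66252}{80725}$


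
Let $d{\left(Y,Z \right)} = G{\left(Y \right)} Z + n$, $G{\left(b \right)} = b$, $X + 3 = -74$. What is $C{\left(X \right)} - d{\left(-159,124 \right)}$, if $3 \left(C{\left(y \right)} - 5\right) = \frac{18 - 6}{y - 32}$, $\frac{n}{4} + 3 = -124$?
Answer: $\frac{2204957}{109} \approx 20229.0$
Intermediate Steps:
$X = -77$ ($X = -3 - 74 = -77$)
$n = -508$ ($n = -12 + 4 \left(-124\right) = -12 - 496 = -508$)
$C{\left(y \right)} = 5 + \frac{4}{-32 + y}$ ($C{\left(y \right)} = 5 + \frac{\left(18 - 6\right) \frac{1}{y - 32}}{3} = 5 + \frac{12 \frac{1}{-32 + y}}{3} = 5 + \frac{4}{-32 + y}$)
$d{\left(Y,Z \right)} = -508 + Y Z$ ($d{\left(Y,Z \right)} = Y Z - 508 = -508 + Y Z$)
$C{\left(X \right)} - d{\left(-159,124 \right)} = \frac{-156 + 5 \left(-77\right)}{-32 - 77} - \left(-508 - 19716\right) = \frac{-156 - 385}{-109} - \left(-508 - 19716\right) = \left(- \frac{1}{109}\right) \left(-541\right) - -20224 = \frac{541}{109} + 20224 = \frac{2204957}{109}$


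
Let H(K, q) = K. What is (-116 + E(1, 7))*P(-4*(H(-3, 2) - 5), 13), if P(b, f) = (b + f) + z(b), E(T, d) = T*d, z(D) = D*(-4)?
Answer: 9047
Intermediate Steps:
z(D) = -4*D
P(b, f) = f - 3*b (P(b, f) = (b + f) - 4*b = f - 3*b)
(-116 + E(1, 7))*P(-4*(H(-3, 2) - 5), 13) = (-116 + 1*7)*(13 - (-12)*(-3 - 5)) = (-116 + 7)*(13 - (-12)*(-8)) = -109*(13 - 3*32) = -109*(13 - 96) = -109*(-83) = 9047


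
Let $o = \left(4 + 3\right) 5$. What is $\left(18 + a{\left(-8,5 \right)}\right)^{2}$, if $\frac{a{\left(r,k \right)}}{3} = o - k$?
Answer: $11664$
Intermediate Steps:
$o = 35$ ($o = 7 \cdot 5 = 35$)
$a{\left(r,k \right)} = 105 - 3 k$ ($a{\left(r,k \right)} = 3 \left(35 - k\right) = 105 - 3 k$)
$\left(18 + a{\left(-8,5 \right)}\right)^{2} = \left(18 + \left(105 - 15\right)\right)^{2} = \left(18 + 90\right)^{2} = 108^{2} = 11664$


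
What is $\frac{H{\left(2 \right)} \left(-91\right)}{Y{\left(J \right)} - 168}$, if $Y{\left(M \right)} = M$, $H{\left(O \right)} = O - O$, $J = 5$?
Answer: $0$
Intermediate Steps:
$H{\left(O \right)} = 0$
$\frac{H{\left(2 \right)} \left(-91\right)}{Y{\left(J \right)} - 168} = \frac{0 \left(-91\right)}{5 - 168} = \frac{0}{-163} = 0 \left(- \frac{1}{163}\right) = 0$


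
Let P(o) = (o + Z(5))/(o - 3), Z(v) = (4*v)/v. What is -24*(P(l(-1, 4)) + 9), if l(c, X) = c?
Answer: -198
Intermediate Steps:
Z(v) = 4
P(o) = (4 + o)/(-3 + o) (P(o) = (o + 4)/(o - 3) = (4 + o)/(-3 + o))
-24*(P(l(-1, 4)) + 9) = -24*((4 - 1)/(-3 - 1) + 9) = -24*(3/(-4) + 9) = -24*(-¼*3 + 9) = -24*(-¾ + 9) = -24*33/4 = -198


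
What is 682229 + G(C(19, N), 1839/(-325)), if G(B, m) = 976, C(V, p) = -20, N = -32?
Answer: 683205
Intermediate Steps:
682229 + G(C(19, N), 1839/(-325)) = 682229 + 976 = 683205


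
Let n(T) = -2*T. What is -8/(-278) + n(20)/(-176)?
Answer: 783/3058 ≈ 0.25605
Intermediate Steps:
-8/(-278) + n(20)/(-176) = -8/(-278) - 2*20/(-176) = -8*(-1/278) - 40*(-1/176) = 4/139 + 5/22 = 783/3058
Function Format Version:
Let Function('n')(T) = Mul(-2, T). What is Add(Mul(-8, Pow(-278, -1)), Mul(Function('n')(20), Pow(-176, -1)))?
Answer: Rational(783, 3058) ≈ 0.25605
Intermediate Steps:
Add(Mul(-8, Pow(-278, -1)), Mul(Function('n')(20), Pow(-176, -1))) = Add(Mul(-8, Pow(-278, -1)), Mul(Mul(-2, 20), Pow(-176, -1))) = Add(Mul(-8, Rational(-1, 278)), Mul(-40, Rational(-1, 176))) = Add(Rational(4, 139), Rational(5, 22)) = Rational(783, 3058)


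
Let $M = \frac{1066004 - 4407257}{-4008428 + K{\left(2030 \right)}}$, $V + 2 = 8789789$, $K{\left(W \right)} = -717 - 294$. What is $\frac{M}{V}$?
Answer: $\frac{1113751}{11747371599831} \approx 9.4809 \cdot 10^{-8}$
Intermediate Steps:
$K{\left(W \right)} = -1011$
$V = 8789787$ ($V = -2 + 8789789 = 8789787$)
$M = \frac{3341253}{4009439}$ ($M = \frac{1066004 - 4407257}{-4008428 - 1011} = - \frac{3341253}{-4009439} = \left(-3341253\right) \left(- \frac{1}{4009439}\right) = \frac{3341253}{4009439} \approx 0.83335$)
$\frac{M}{V} = \frac{3341253}{4009439 \cdot 8789787} = \frac{3341253}{4009439} \cdot \frac{1}{8789787} = \frac{1113751}{11747371599831}$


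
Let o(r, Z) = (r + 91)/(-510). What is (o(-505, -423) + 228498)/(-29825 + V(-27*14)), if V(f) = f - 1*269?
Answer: -19422399/2590120 ≈ -7.4986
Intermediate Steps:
V(f) = -269 + f (V(f) = f - 269 = -269 + f)
o(r, Z) = -91/510 - r/510 (o(r, Z) = (91 + r)*(-1/510) = -91/510 - r/510)
(o(-505, -423) + 228498)/(-29825 + V(-27*14)) = ((-91/510 - 1/510*(-505)) + 228498)/(-29825 + (-269 - 27*14)) = ((-91/510 + 101/102) + 228498)/(-29825 + (-269 - 378)) = (69/85 + 228498)/(-29825 - 647) = (19422399/85)/(-30472) = (19422399/85)*(-1/30472) = -19422399/2590120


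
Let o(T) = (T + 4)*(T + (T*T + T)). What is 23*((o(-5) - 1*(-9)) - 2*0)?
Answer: -138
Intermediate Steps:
o(T) = (4 + T)*(T² + 2*T) (o(T) = (4 + T)*(T + (T² + T)) = (4 + T)*(T + (T + T²)) = (4 + T)*(T² + 2*T))
23*((o(-5) - 1*(-9)) - 2*0) = 23*((-5*(8 + (-5)² + 6*(-5)) - 1*(-9)) - 2*0) = 23*((-5*(8 + 25 - 30) + 9) + 0) = 23*((-5*3 + 9) + 0) = 23*((-15 + 9) + 0) = 23*(-6 + 0) = 23*(-6) = -138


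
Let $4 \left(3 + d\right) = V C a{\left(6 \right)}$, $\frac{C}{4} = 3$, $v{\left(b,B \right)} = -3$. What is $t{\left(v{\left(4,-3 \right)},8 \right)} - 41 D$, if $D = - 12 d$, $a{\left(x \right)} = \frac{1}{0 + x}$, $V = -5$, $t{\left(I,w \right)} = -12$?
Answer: $-2718$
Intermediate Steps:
$C = 12$ ($C = 4 \cdot 3 = 12$)
$a{\left(x \right)} = \frac{1}{x}$
$d = - \frac{11}{2}$ ($d = -3 + \frac{\left(-5\right) 12 \cdot \frac{1}{6}}{4} = -3 + \frac{\left(-60\right) \frac{1}{6}}{4} = -3 + \frac{1}{4} \left(-10\right) = -3 - \frac{5}{2} = - \frac{11}{2} \approx -5.5$)
$D = 66$ ($D = \left(-12\right) \left(- \frac{11}{2}\right) = 66$)
$t{\left(v{\left(4,-3 \right)},8 \right)} - 41 D = -12 - 2706 = -2718$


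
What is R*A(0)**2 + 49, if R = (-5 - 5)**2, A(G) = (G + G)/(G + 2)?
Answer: 49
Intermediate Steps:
A(G) = 2*G/(2 + G) (A(G) = (2*G)/(2 + G) = 2*G/(2 + G))
R = 100 (R = (-10)**2 = 100)
R*A(0)**2 + 49 = 100*(2*0/(2 + 0))**2 + 49 = 100*(2*0/2)**2 + 49 = 100*(2*0*(1/2))**2 + 49 = 100*0**2 + 49 = 100*0 + 49 = 0 + 49 = 49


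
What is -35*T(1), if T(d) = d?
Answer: -35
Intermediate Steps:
-35*T(1) = -35*1 = -35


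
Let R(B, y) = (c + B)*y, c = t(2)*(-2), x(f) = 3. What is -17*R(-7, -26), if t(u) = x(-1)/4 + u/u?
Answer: -4641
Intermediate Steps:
t(u) = 7/4 (t(u) = 3/4 + u/u = 3*(¼) + 1 = ¾ + 1 = 7/4)
c = -7/2 (c = (7/4)*(-2) = -7/2 ≈ -3.5000)
R(B, y) = y*(-7/2 + B) (R(B, y) = (-7/2 + B)*y = y*(-7/2 + B))
-17*R(-7, -26) = -17*(-26)*(-7 + 2*(-7))/2 = -17*(-26)*(-7 - 14)/2 = -17*(-26)*(-21)/2 = -17*273 = -4641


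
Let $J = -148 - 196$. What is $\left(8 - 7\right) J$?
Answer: $-344$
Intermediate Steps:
$J = -344$ ($J = -148 - 196 = -344$)
$\left(8 - 7\right) J = \left(8 - 7\right) \left(-344\right) = 1 \left(-344\right) = -344$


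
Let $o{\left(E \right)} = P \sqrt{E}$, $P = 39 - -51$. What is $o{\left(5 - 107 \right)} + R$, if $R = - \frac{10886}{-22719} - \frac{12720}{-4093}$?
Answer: $\frac{333542078}{92988867} + 90 i \sqrt{102} \approx 3.5869 + 908.96 i$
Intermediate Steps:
$P = 90$ ($P = 39 + 51 = 90$)
$R = \frac{333542078}{92988867}$ ($R = \left(-10886\right) \left(- \frac{1}{22719}\right) - - \frac{12720}{4093} = \frac{10886}{22719} + \frac{12720}{4093} = \frac{333542078}{92988867} \approx 3.5869$)
$o{\left(E \right)} = 90 \sqrt{E}$
$o{\left(5 - 107 \right)} + R = 90 \sqrt{5 - 107} + \frac{333542078}{92988867} = 90 \sqrt{-102} + \frac{333542078}{92988867} = 90 i \sqrt{102} + \frac{333542078}{92988867} = \frac{333542078}{92988867} + 90 i \sqrt{102}$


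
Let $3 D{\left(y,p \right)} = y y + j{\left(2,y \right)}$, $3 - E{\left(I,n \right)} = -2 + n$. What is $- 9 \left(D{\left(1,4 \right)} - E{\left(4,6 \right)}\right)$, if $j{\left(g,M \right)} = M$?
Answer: $-15$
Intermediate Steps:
$E{\left(I,n \right)} = 5 - n$ ($E{\left(I,n \right)} = 3 - \left(-2 + n\right) = 5 - n$)
$D{\left(y,p \right)} = \frac{y}{3} + \frac{y^{2}}{3}$ ($D{\left(y,p \right)} = \frac{y y + y}{3} = \frac{y^{2} + y}{3} = \frac{y + y^{2}}{3} = \frac{y}{3} + \frac{y^{2}}{3}$)
$- 9 \left(D{\left(1,4 \right)} - E{\left(4,6 \right)}\right) = - 9 \left(\frac{1}{3} \cdot 1 \left(1 + 1\right) - \left(5 - 6\right)\right) = - 9 \left(\frac{1}{3} \cdot 1 \cdot 2 - \left(5 - 6\right)\right) = - 9 \left(\frac{2}{3} - -1\right) = - 9 \left(\frac{2}{3} + 1\right) = \left(-9\right) \frac{5}{3} = -15$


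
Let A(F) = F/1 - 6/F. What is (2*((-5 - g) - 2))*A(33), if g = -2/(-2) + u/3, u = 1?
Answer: -18050/33 ≈ -546.97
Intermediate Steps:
g = 4/3 (g = -2/(-2) + 1/3 = -2*(-½) + 1*(⅓) = 1 + ⅓ = 4/3 ≈ 1.3333)
A(F) = F - 6/F (A(F) = F*1 - 6/F = F - 6/F)
(2*((-5 - g) - 2))*A(33) = (2*((-5 - 1*4/3) - 2))*(33 - 6/33) = (2*((-5 - 4/3) - 2))*(33 - 6*1/33) = (2*(-19/3 - 2))*(33 - 2/11) = (2*(-25/3))*(361/11) = -50/3*361/11 = -18050/33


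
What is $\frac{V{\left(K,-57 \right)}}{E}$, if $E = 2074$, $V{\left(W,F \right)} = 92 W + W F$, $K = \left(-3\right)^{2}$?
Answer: $\frac{315}{2074} \approx 0.15188$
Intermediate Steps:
$K = 9$
$V{\left(W,F \right)} = 92 W + F W$
$\frac{V{\left(K,-57 \right)}}{E} = \frac{9 \left(92 - 57\right)}{2074} = 9 \cdot 35 \cdot \frac{1}{2074} = 315 \cdot \frac{1}{2074} = \frac{315}{2074}$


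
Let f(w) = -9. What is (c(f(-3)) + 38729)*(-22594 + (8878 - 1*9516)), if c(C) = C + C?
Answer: -899333952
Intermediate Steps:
c(C) = 2*C
(c(f(-3)) + 38729)*(-22594 + (8878 - 1*9516)) = (2*(-9) + 38729)*(-22594 + (8878 - 1*9516)) = (-18 + 38729)*(-22594 + (8878 - 9516)) = 38711*(-22594 - 638) = 38711*(-23232) = -899333952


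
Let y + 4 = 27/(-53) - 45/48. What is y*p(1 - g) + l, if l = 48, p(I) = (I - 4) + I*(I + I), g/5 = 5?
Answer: -1287763/212 ≈ -6074.4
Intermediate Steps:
g = 25 (g = 5*5 = 25)
y = -4619/848 (y = -4 + (27/(-53) - 45/48) = -4 + (27*(-1/53) - 45*1/48) = -4 + (-27/53 - 15/16) = -4 - 1227/848 = -4619/848 ≈ -5.4469)
p(I) = -4 + I + 2*I² (p(I) = (-4 + I) + I*(2*I) = (-4 + I) + 2*I² = -4 + I + 2*I²)
y*p(1 - g) + l = -4619*(-4 + (1 - 1*25) + 2*(1 - 1*25)²)/848 + 48 = -4619*(-4 + (1 - 25) + 2*(1 - 25)²)/848 + 48 = -4619*(-4 - 24 + 2*(-24)²)/848 + 48 = -4619*(-4 - 24 + 2*576)/848 + 48 = -4619*(-4 - 24 + 1152)/848 + 48 = -4619/848*1124 + 48 = -1297939/212 + 48 = -1287763/212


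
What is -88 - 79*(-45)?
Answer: 3467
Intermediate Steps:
-88 - 79*(-45) = -88 + 3555 = 3467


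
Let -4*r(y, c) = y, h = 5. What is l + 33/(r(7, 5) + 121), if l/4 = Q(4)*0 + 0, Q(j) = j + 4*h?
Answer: 44/159 ≈ 0.27673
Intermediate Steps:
Q(j) = 20 + j (Q(j) = j + 4*5 = j + 20 = 20 + j)
r(y, c) = -y/4
l = 0 (l = 4*((20 + 4)*0 + 0) = 4*(24*0 + 0) = 4*(0 + 0) = 4*0 = 0)
l + 33/(r(7, 5) + 121) = 0 + 33/(-1/4*7 + 121) = 0 + 33/(-7/4 + 121) = 0 + 33/(477/4) = 0 + 33*(4/477) = 0 + 44/159 = 44/159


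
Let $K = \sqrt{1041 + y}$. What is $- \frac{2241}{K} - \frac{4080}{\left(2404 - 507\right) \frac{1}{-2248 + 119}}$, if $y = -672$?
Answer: $\frac{8686320}{1897} - \frac{747 \sqrt{41}}{41} \approx 4462.3$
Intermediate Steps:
$K = 3 \sqrt{41}$ ($K = \sqrt{1041 - 672} = \sqrt{369} = 3 \sqrt{41} \approx 19.209$)
$- \frac{2241}{K} - \frac{4080}{\left(2404 - 507\right) \frac{1}{-2248 + 119}} = - \frac{2241}{3 \sqrt{41}} - \frac{4080}{\left(2404 - 507\right) \frac{1}{-2248 + 119}} = - 2241 \frac{\sqrt{41}}{123} - \frac{4080}{1897 \frac{1}{-2129}} = - \frac{747 \sqrt{41}}{41} - \frac{4080}{1897 \left(- \frac{1}{2129}\right)} = - \frac{747 \sqrt{41}}{41} - \frac{4080}{- \frac{1897}{2129}} = - \frac{747 \sqrt{41}}{41} - - \frac{8686320}{1897} = - \frac{747 \sqrt{41}}{41} + \frac{8686320}{1897} = \frac{8686320}{1897} - \frac{747 \sqrt{41}}{41}$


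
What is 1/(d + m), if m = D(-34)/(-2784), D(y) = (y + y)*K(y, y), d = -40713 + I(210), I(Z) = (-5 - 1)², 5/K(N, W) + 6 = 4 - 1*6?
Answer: -5568/226489621 ≈ -2.4584e-5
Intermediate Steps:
K(N, W) = -5/8 (K(N, W) = 5/(-6 + (4 - 1*6)) = 5/(-6 + (4 - 6)) = 5/(-6 - 2) = 5/(-8) = 5*(-⅛) = -5/8)
I(Z) = 36 (I(Z) = (-6)² = 36)
d = -40677 (d = -40713 + 36 = -40677)
D(y) = -5*y/4 (D(y) = (y + y)*(-5/8) = (2*y)*(-5/8) = -5*y/4)
m = -85/5568 (m = -5/4*(-34)/(-2784) = (85/2)*(-1/2784) = -85/5568 ≈ -0.015266)
1/(d + m) = 1/(-40677 - 85/5568) = 1/(-226489621/5568) = -5568/226489621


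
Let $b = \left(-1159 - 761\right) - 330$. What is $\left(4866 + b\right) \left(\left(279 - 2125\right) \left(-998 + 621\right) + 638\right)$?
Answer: $1822253280$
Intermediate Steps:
$b = -2250$ ($b = -1920 - 330 = -2250$)
$\left(4866 + b\right) \left(\left(279 - 2125\right) \left(-998 + 621\right) + 638\right) = \left(4866 - 2250\right) \left(\left(279 - 2125\right) \left(-998 + 621\right) + 638\right) = 2616 \left(\left(-1846\right) \left(-377\right) + 638\right) = 2616 \left(695942 + 638\right) = 2616 \cdot 696580 = 1822253280$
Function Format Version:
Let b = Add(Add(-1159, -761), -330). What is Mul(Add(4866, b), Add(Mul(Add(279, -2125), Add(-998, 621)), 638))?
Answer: 1822253280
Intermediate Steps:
b = -2250 (b = Add(-1920, -330) = -2250)
Mul(Add(4866, b), Add(Mul(Add(279, -2125), Add(-998, 621)), 638)) = Mul(Add(4866, -2250), Add(Mul(Add(279, -2125), Add(-998, 621)), 638)) = Mul(2616, Add(Mul(-1846, -377), 638)) = Mul(2616, Add(695942, 638)) = Mul(2616, 696580) = 1822253280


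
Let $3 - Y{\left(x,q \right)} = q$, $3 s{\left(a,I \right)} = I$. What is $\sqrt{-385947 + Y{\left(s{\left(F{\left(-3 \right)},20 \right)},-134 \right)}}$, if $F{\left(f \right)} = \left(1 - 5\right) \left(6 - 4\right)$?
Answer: $i \sqrt{385810} \approx 621.14 i$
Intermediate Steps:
$F{\left(f \right)} = -8$ ($F{\left(f \right)} = \left(-4\right) 2 = -8$)
$s{\left(a,I \right)} = \frac{I}{3}$
$Y{\left(x,q \right)} = 3 - q$
$\sqrt{-385947 + Y{\left(s{\left(F{\left(-3 \right)},20 \right)},-134 \right)}} = \sqrt{-385947 + \left(3 - -134\right)} = \sqrt{-385947 + \left(3 + 134\right)} = \sqrt{-385947 + 137} = \sqrt{-385810} = i \sqrt{385810}$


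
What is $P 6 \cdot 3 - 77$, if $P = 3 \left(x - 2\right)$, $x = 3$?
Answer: $-23$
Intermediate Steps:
$P = 3$ ($P = 3 \left(3 - 2\right) = 3 \cdot 1 = 3$)
$P 6 \cdot 3 - 77 = 3 \cdot 6 \cdot 3 - 77 = 18 \cdot 3 - 77 = 54 - 77 = -23$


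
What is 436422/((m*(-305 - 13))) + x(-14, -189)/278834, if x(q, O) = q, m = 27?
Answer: -10140784346/199505727 ≈ -50.830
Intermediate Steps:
436422/((m*(-305 - 13))) + x(-14, -189)/278834 = 436422/((27*(-305 - 13))) - 14/278834 = 436422/((27*(-318))) - 14*1/278834 = 436422/(-8586) - 7/139417 = 436422*(-1/8586) - 7/139417 = -72737/1431 - 7/139417 = -10140784346/199505727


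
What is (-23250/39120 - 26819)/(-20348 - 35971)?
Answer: 34972751/73439976 ≈ 0.47621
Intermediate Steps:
(-23250/39120 - 26819)/(-20348 - 35971) = (-23250*1/39120 - 26819)/(-56319) = (-775/1304 - 26819)*(-1/56319) = -34972751/1304*(-1/56319) = 34972751/73439976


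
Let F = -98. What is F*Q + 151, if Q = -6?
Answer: 739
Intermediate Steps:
F*Q + 151 = -98*(-6) + 151 = 588 + 151 = 739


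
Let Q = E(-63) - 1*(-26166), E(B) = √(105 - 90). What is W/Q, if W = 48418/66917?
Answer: 422301796/15271787501699 - 48418*√15/45815362505097 ≈ 2.7648e-5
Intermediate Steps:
E(B) = √15
Q = 26166 + √15 (Q = √15 - 1*(-26166) = √15 + 26166 = 26166 + √15 ≈ 26170.)
W = 48418/66917 (W = 48418*(1/66917) = 48418/66917 ≈ 0.72355)
W/Q = 48418/(66917*(26166 + √15))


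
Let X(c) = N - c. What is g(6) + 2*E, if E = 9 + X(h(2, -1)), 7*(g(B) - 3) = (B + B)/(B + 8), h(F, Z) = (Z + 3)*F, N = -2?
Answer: 447/49 ≈ 9.1225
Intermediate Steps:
h(F, Z) = F*(3 + Z) (h(F, Z) = (3 + Z)*F = F*(3 + Z))
X(c) = -2 - c
g(B) = 3 + 2*B/(7*(8 + B)) (g(B) = 3 + ((B + B)/(B + 8))/7 = 3 + ((2*B)/(8 + B))/7 = 3 + (2*B/(8 + B))/7 = 3 + 2*B/(7*(8 + B)))
E = 3 (E = 9 + (-2 - 2*(3 - 1)) = 9 + (-2 - 2*2) = 9 + (-2 - 1*4) = 9 + (-2 - 4) = 9 - 6 = 3)
g(6) + 2*E = (168 + 23*6)/(7*(8 + 6)) + 2*3 = (1/7)*(168 + 138)/14 + 6 = (1/7)*(1/14)*306 + 6 = 153/49 + 6 = 447/49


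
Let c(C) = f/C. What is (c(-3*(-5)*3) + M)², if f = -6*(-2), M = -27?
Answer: 160801/225 ≈ 714.67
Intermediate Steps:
f = 12
c(C) = 12/C
(c(-3*(-5)*3) + M)² = (12/((-3*(-5)*3)) - 27)² = (12/((15*3)) - 27)² = (12/45 - 27)² = (12*(1/45) - 27)² = (4/15 - 27)² = (-401/15)² = 160801/225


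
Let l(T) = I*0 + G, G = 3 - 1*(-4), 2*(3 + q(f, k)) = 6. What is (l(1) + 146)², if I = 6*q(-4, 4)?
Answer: 23409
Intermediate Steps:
q(f, k) = 0 (q(f, k) = -3 + (½)*6 = -3 + 3 = 0)
G = 7 (G = 3 + 4 = 7)
I = 0 (I = 6*0 = 0)
l(T) = 7 (l(T) = 0*0 + 7 = 0 + 7 = 7)
(l(1) + 146)² = (7 + 146)² = 153² = 23409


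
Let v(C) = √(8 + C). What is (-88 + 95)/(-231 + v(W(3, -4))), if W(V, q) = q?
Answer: -7/229 ≈ -0.030568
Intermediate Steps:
(-88 + 95)/(-231 + v(W(3, -4))) = (-88 + 95)/(-231 + √(8 - 4)) = 7/(-231 + √4) = 7/(-231 + 2) = 7/(-229) = 7*(-1/229) = -7/229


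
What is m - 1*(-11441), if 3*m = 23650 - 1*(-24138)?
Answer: 82111/3 ≈ 27370.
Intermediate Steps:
m = 47788/3 (m = (23650 - 1*(-24138))/3 = (23650 + 24138)/3 = (⅓)*47788 = 47788/3 ≈ 15929.)
m - 1*(-11441) = 47788/3 - 1*(-11441) = 47788/3 + 11441 = 82111/3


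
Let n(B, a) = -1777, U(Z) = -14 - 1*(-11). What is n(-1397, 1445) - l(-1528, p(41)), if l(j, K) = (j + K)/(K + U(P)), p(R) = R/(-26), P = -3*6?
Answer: -251232/119 ≈ -2111.2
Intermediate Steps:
P = -18
U(Z) = -3 (U(Z) = -14 + 11 = -3)
p(R) = -R/26 (p(R) = R*(-1/26) = -R/26)
l(j, K) = (K + j)/(-3 + K) (l(j, K) = (j + K)/(K - 3) = (K + j)/(-3 + K))
n(-1397, 1445) - l(-1528, p(41)) = -1777 - (-1/26*41 - 1528)/(-3 - 1/26*41) = -1777 - (-41/26 - 1528)/(-3 - 41/26) = -1777 - (-39769)/((-119/26)*26) = -1777 - (-26)*(-39769)/(119*26) = -1777 - 1*39769/119 = -1777 - 39769/119 = -251232/119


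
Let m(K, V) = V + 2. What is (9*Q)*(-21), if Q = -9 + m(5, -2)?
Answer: 1701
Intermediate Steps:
m(K, V) = 2 + V
Q = -9 (Q = -9 + (2 - 2) = -9 + 0 = -9)
(9*Q)*(-21) = (9*(-9))*(-21) = -81*(-21) = 1701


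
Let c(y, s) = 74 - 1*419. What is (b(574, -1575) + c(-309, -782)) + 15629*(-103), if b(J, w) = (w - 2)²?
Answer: 876797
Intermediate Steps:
b(J, w) = (-2 + w)²
c(y, s) = -345 (c(y, s) = 74 - 419 = -345)
(b(574, -1575) + c(-309, -782)) + 15629*(-103) = ((-2 - 1575)² - 345) + 15629*(-103) = ((-1577)² - 345) - 1609787 = (2486929 - 345) - 1609787 = 2486584 - 1609787 = 876797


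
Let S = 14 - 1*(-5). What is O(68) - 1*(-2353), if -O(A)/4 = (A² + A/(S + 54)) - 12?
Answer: -1175207/73 ≈ -16099.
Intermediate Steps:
S = 19 (S = 14 + 5 = 19)
O(A) = 48 - 4*A² - 4*A/73 (O(A) = -4*((A² + A/(19 + 54)) - 12) = -4*((A² + A/73) - 12) = -4*(-12 + A² + A/73) = 48 - 4*A² - 4*A/73)
O(68) - 1*(-2353) = (48 - 4*68² - 4/73*68) - 1*(-2353) = (48 - 4*4624 - 272/73) + 2353 = (48 - 18496 - 272/73) + 2353 = -1346976/73 + 2353 = -1175207/73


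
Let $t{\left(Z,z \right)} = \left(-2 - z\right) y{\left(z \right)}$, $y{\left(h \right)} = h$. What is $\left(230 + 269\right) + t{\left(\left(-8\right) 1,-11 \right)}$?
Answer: $400$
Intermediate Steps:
$t{\left(Z,z \right)} = z \left(-2 - z\right)$ ($t{\left(Z,z \right)} = \left(-2 - z\right) z = z \left(-2 - z\right)$)
$\left(230 + 269\right) + t{\left(\left(-8\right) 1,-11 \right)} = \left(230 + 269\right) - - 11 \left(2 - 11\right) = 499 - \left(-11\right) \left(-9\right) = 499 - 99 = 400$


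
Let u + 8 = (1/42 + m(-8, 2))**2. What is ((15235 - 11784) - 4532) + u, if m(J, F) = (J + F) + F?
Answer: -1893107/1764 ≈ -1073.2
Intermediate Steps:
m(J, F) = J + 2*F (m(J, F) = (F + J) + F = J + 2*F)
u = 13777/1764 (u = -8 + (1/42 + (-8 + 2*2))**2 = -8 + (1/42 + (-8 + 4))**2 = -8 + (1/42 - 4)**2 = -8 + (-167/42)**2 = -8 + 27889/1764 = 13777/1764 ≈ 7.8101)
((15235 - 11784) - 4532) + u = ((15235 - 11784) - 4532) + 13777/1764 = (3451 - 4532) + 13777/1764 = -1081 + 13777/1764 = -1893107/1764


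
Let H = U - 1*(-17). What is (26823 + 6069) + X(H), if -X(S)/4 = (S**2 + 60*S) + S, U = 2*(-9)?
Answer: 33132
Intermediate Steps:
U = -18
H = -1 (H = -18 - 1*(-17) = -18 + 17 = -1)
X(S) = -244*S - 4*S**2 (X(S) = -4*((S**2 + 60*S) + S) = -4*(S**2 + 61*S) = -244*S - 4*S**2)
(26823 + 6069) + X(H) = (26823 + 6069) - 4*(-1)*(61 - 1) = 32892 - 4*(-1)*60 = 32892 + 240 = 33132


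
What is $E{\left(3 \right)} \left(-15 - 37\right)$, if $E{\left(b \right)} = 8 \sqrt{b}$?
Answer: $- 416 \sqrt{3} \approx -720.53$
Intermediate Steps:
$E{\left(3 \right)} \left(-15 - 37\right) = 8 \sqrt{3} \left(-15 - 37\right) = 8 \sqrt{3} \left(-52\right) = - 416 \sqrt{3}$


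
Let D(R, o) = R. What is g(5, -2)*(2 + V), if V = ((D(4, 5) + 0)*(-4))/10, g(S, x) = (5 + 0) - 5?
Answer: 0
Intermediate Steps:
g(S, x) = 0 (g(S, x) = 5 - 5 = 0)
V = -8/5 (V = ((4 + 0)*(-4))/10 = (4*(-4))*(⅒) = -16*⅒ = -8/5 ≈ -1.6000)
g(5, -2)*(2 + V) = 0*(2 - 8/5) = 0*(⅖) = 0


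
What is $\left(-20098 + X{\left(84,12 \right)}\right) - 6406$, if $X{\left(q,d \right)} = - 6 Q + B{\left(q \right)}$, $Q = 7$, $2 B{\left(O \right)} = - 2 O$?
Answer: $-26630$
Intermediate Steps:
$B{\left(O \right)} = - O$ ($B{\left(O \right)} = \frac{\left(-2\right) O}{2} = - O$)
$X{\left(q,d \right)} = -42 - q$ ($X{\left(q,d \right)} = \left(-6\right) 7 - q = -42 - q$)
$\left(-20098 + X{\left(84,12 \right)}\right) - 6406 = \left(-20098 - 126\right) - 6406 = -20224 - 6406 = -26630$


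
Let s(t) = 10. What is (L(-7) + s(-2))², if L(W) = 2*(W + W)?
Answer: 324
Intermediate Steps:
L(W) = 4*W (L(W) = 2*(2*W) = 4*W)
(L(-7) + s(-2))² = (4*(-7) + 10)² = (-28 + 10)² = (-18)² = 324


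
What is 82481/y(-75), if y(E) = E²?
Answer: 82481/5625 ≈ 14.663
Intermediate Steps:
82481/y(-75) = 82481/((-75)²) = 82481/5625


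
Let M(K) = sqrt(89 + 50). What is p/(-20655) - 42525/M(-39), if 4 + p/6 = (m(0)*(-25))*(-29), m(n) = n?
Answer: 8/6885 - 42525*sqrt(139)/139 ≈ -3606.9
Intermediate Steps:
M(K) = sqrt(139)
p = -24 (p = -24 + 6*((0*(-25))*(-29)) = -24 + 6*(0*(-29)) = -24 + 6*0 = -24 + 0 = -24)
p/(-20655) - 42525/M(-39) = -24/(-20655) - 42525*sqrt(139)/139 = -24*(-1/20655) - 42525*sqrt(139)/139 = 8/6885 - 42525*sqrt(139)/139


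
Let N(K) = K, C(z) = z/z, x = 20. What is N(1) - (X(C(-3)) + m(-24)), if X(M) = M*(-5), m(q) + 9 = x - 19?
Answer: 14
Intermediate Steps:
C(z) = 1
m(q) = -8 (m(q) = -9 + (20 - 19) = -9 + 1 = -8)
X(M) = -5*M
N(1) - (X(C(-3)) + m(-24)) = 1 - (-5*1 - 8) = 1 - (-5 - 8) = 1 - 1*(-13) = 1 + 13 = 14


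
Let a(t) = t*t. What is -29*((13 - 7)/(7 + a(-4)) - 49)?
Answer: 32509/23 ≈ 1413.4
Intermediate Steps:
a(t) = t²
-29*((13 - 7)/(7 + a(-4)) - 49) = -29*((13 - 7)/(7 + (-4)²) - 49) = -29*(6/(7 + 16) - 49) = -29*(6/23 - 49) = -29*(-1121/23) = 32509/23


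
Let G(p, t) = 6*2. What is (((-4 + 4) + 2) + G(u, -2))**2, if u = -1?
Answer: 196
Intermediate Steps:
G(p, t) = 12
(((-4 + 4) + 2) + G(u, -2))**2 = (((-4 + 4) + 2) + 12)**2 = ((0 + 2) + 12)**2 = (2 + 12)**2 = 14**2 = 196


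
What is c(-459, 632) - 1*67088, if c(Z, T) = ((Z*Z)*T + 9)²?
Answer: 17729029286393713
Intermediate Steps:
c(Z, T) = (9 + T*Z²)² (c(Z, T) = (Z²*T + 9)² = (T*Z² + 9)² = (9 + T*Z²)²)
c(-459, 632) - 1*67088 = (9 + 632*(-459)²)² - 1*67088 = (9 + 632*210681)² - 67088 = (9 + 133150392)² - 67088 = 133150401² - 67088 = 17729029286460801 - 67088 = 17729029286393713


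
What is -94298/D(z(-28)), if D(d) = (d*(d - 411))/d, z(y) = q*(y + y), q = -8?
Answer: -94298/37 ≈ -2548.6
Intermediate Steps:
z(y) = -16*y (z(y) = -8*(y + y) = -16*y)
D(d) = -411 + d (D(d) = (d*(-411 + d))/d = -411 + d)
-94298/D(z(-28)) = -94298/(-411 - 16*(-28)) = -94298/(-411 + 448) = -94298/37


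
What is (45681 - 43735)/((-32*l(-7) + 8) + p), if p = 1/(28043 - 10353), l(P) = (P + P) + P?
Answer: 34424740/12029201 ≈ 2.8618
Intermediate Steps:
l(P) = 3*P (l(P) = 2*P + P = 3*P)
p = 1/17690 ≈ 5.6529e-5
(45681 - 43735)/((-32*l(-7) + 8) + p) = (45681 - 43735)/((-96*(-7) + 8) + 1/17690) = 1946/((-32*(-21) + 8) + 1/17690) = 1946/((672 + 8) + 1/17690) = 1946/(680 + 1/17690) = 1946/(12029201/17690) = 1946*(17690/12029201) = 34424740/12029201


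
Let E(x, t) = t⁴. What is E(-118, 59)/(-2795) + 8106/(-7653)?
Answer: -30918940001/7130045 ≈ -4336.4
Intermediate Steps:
E(-118, 59)/(-2795) + 8106/(-7653) = 59⁴/(-2795) + 8106/(-7653) = 12117361*(-1/2795) + 8106*(-1/7653) = -12117361/2795 - 2702/2551 = -30918940001/7130045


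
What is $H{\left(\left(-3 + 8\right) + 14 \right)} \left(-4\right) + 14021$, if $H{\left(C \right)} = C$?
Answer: $13945$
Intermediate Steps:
$H{\left(\left(-3 + 8\right) + 14 \right)} \left(-4\right) + 14021 = \left(\left(-3 + 8\right) + 14\right) \left(-4\right) + 14021 = \left(5 + 14\right) \left(-4\right) + 14021 = 19 \left(-4\right) + 14021 = -76 + 14021 = 13945$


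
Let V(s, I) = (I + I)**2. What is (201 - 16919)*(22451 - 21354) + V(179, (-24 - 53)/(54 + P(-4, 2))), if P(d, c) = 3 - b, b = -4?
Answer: -68241799050/3721 ≈ -1.8340e+7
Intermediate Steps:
P(d, c) = 7 (P(d, c) = 3 - 1*(-4) = 3 + 4 = 7)
V(s, I) = 4*I**2 (V(s, I) = (2*I)**2 = 4*I**2)
(201 - 16919)*(22451 - 21354) + V(179, (-24 - 53)/(54 + P(-4, 2))) = (201 - 16919)*(22451 - 21354) + 4*((-24 - 53)/(54 + 7))**2 = -16718*1097 + 4*(-77/61)**2 = -18339646 + 4*(-77*1/61)**2 = -18339646 + 4*(-77/61)**2 = -18339646 + 4*(5929/3721) = -18339646 + 23716/3721 = -68241799050/3721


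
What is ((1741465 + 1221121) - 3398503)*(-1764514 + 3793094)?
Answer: -884292507860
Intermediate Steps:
((1741465 + 1221121) - 3398503)*(-1764514 + 3793094) = (2962586 - 3398503)*2028580 = -435917*2028580 = -884292507860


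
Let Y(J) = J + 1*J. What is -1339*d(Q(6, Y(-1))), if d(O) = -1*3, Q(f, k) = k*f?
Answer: 4017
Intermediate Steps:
Y(J) = 2*J (Y(J) = J + J = 2*J)
Q(f, k) = f*k
d(O) = -3
-1339*d(Q(6, Y(-1))) = -1339*(-3) = 4017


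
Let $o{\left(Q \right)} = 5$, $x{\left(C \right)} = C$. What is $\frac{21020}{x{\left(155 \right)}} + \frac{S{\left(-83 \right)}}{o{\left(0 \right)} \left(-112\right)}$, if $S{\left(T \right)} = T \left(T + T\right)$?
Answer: $\frac{963561}{8680} \approx 111.01$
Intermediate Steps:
$S{\left(T \right)} = 2 T^{2}$ ($S{\left(T \right)} = T 2 T = 2 T^{2}$)
$\frac{21020}{x{\left(155 \right)}} + \frac{S{\left(-83 \right)}}{o{\left(0 \right)} \left(-112\right)} = \frac{21020}{155} + \frac{2 \left(-83\right)^{2}}{5 \left(-112\right)} = 21020 \cdot \frac{1}{155} + \frac{2 \cdot 6889}{-560} = \frac{4204}{31} + 13778 \left(- \frac{1}{560}\right) = \frac{4204}{31} - \frac{6889}{280} = \frac{963561}{8680}$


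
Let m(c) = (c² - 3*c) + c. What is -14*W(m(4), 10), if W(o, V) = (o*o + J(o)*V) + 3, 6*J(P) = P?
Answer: -3374/3 ≈ -1124.7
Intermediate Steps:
J(P) = P/6
m(c) = c² - 2*c
W(o, V) = 3 + o² + V*o/6 (W(o, V) = (o*o + (o/6)*V) + 3 = (o² + V*o/6) + 3 = 3 + o² + V*o/6)
-14*W(m(4), 10) = -14*(3 + (4*(-2 + 4))² + (⅙)*10*(4*(-2 + 4))) = -14*(3 + (4*2)² + (⅙)*10*(4*2)) = -14*(3 + 8² + (⅙)*10*8) = -14*(3 + 64 + 40/3) = -14*241/3 = -3374/3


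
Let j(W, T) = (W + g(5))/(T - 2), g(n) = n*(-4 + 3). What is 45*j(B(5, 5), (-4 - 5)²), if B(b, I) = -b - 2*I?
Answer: -900/79 ≈ -11.392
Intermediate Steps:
g(n) = -n (g(n) = n*(-1) = -n)
j(W, T) = (-5 + W)/(-2 + T) (j(W, T) = (W - 1*5)/(T - 2) = (W - 5)/(-2 + T) = (-5 + W)/(-2 + T))
45*j(B(5, 5), (-4 - 5)²) = 45*((-5 + (-1*5 - 2*5))/(-2 + (-4 - 5)²)) = 45*((-5 + (-5 - 10))/(-2 + (-9)²)) = 45*((-5 - 15)/(-2 + 81)) = 45*(-20/79) = -900/79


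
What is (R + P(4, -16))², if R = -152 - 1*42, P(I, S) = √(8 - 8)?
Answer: 37636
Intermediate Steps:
P(I, S) = 0 (P(I, S) = √0 = 0)
R = -194 (R = -152 - 42 = -194)
(R + P(4, -16))² = (-194 + 0)² = (-194)² = 37636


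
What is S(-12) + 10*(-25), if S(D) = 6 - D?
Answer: -232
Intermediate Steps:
S(-12) + 10*(-25) = (6 - 1*(-12)) + 10*(-25) = (6 + 12) - 250 = 18 - 250 = -232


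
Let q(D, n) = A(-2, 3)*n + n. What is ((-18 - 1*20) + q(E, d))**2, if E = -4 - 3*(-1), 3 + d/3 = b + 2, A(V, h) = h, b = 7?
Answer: 1156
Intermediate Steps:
d = 18 (d = -9 + 3*(7 + 2) = -9 + 3*9 = -9 + 27 = 18)
E = -1 (E = -4 + 3 = -1)
q(D, n) = 4*n (q(D, n) = 3*n + n = 4*n)
((-18 - 1*20) + q(E, d))**2 = ((-18 - 1*20) + 4*18)**2 = ((-18 - 20) + 72)**2 = (-38 + 72)**2 = 34**2 = 1156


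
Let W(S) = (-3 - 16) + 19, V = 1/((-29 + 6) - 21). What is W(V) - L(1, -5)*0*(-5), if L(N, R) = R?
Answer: 0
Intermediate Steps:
V = -1/44 (V = 1/(-23 - 21) = 1/(-44) = -1/44 ≈ -0.022727)
W(S) = 0 (W(S) = -19 + 19 = 0)
W(V) - L(1, -5)*0*(-5) = 0 - (-5*0)*(-5) = 0 - 0*(-5) = 0 - 1*0 = 0 + 0 = 0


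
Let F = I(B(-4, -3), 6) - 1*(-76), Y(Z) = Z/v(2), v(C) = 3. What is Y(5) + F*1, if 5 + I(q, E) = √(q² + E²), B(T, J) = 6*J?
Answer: 218/3 + 6*√10 ≈ 91.640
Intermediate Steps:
I(q, E) = -5 + √(E² + q²) (I(q, E) = -5 + √(q² + E²) = -5 + √(E² + q²))
Y(Z) = Z/3
F = 71 + 6*√10 (F = (-5 + √(6² + (6*(-3))²)) - 1*(-76) = (-5 + √(36 + (-18)²)) + 76 = (-5 + √(36 + 324)) + 76 = (-5 + √360) + 76 = (-5 + 6*√10) + 76 = 71 + 6*√10 ≈ 89.974)
Y(5) + F*1 = (⅓)*5 + (71 + 6*√10)*1 = 5/3 + (71 + 6*√10) = 218/3 + 6*√10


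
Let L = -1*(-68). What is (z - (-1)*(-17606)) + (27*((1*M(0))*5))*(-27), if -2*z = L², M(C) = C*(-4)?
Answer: -19918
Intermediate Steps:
M(C) = -4*C
L = 68
z = -2312 (z = -½*68² = -½*4624 = -2312)
(z - (-1)*(-17606)) + (27*((1*M(0))*5))*(-27) = (-2312 - (-1)*(-17606)) + (27*((1*(-4*0))*5))*(-27) = (-2312 - 1*17606) + (27*((1*0)*5))*(-27) = (-2312 - 17606) + (27*(0*5))*(-27) = -19918 + (27*0)*(-27) = -19918 + 0*(-27) = -19918 + 0 = -19918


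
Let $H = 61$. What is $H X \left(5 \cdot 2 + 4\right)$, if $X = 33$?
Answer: $28182$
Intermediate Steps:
$H X \left(5 \cdot 2 + 4\right) = 61 \cdot 33 \left(5 \cdot 2 + 4\right) = 2013 \left(10 + 4\right) = 2013 \cdot 14 = 28182$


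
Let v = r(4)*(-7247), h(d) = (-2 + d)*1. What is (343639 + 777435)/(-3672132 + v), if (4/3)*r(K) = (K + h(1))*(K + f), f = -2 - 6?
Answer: -1121074/3606909 ≈ -0.31081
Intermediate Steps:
f = -8
h(d) = -2 + d
r(K) = 3*(-1 + K)*(-8 + K)/4 (r(K) = 3*((K + (-2 + 1))*(K - 8))/4 = 3*((K - 1)*(-8 + K))/4 = 3*((-1 + K)*(-8 + K))/4 = 3*(-1 + K)*(-8 + K)/4)
v = 65223 (v = (6 - 27/4*4 + (¾)*4²)*(-7247) = (6 - 27 + (¾)*16)*(-7247) = (6 - 27 + 12)*(-7247) = -9*(-7247) = 65223)
(343639 + 777435)/(-3672132 + v) = (343639 + 777435)/(-3672132 + 65223) = 1121074/(-3606909) = 1121074*(-1/3606909) = -1121074/3606909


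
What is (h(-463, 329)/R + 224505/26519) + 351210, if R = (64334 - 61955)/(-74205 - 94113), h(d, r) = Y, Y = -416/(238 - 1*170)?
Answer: 9670482107427/27500203 ≈ 3.5165e+5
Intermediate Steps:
Y = -104/17 (Y = -416/(238 - 170) = -416/68 = -416*1/68 = -104/17 ≈ -6.1176)
h(d, r) = -104/17
R = -793/56106 (R = 2379/(-168318) = 2379*(-1/168318) = -793/56106 ≈ -0.014134)
(h(-463, 329)/R + 224505/26519) + 351210 = (-104/(17*(-793/56106)) + 224505/26519) + 351210 = (-104/17*(-56106/793) + 224505*(1/26519)) + 351210 = (448848/1037 + 224505/26519) + 351210 = 12135811797/27500203 + 351210 = 9670482107427/27500203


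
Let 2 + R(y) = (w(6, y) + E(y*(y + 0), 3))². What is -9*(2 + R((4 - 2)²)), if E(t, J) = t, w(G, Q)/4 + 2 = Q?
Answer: -5184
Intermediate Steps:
w(G, Q) = -8 + 4*Q
R(y) = -2 + (-8 + y² + 4*y)² (R(y) = -2 + ((-8 + 4*y) + y*(y + 0))² = -2 + ((-8 + 4*y) + y*y)² = -2 + ((-8 + 4*y) + y²)² = -2 + (-8 + y² + 4*y)²)
-9*(2 + R((4 - 2)²)) = -9*(2 + (-2 + (-8 + ((4 - 2)²)² + 4*(4 - 2)²)²)) = -9*(2 + (-2 + (-8 + (2²)² + 4*2²)²)) = -9*(2 + (-2 + (-8 + 4² + 4*4)²)) = -9*(2 + (-2 + (-8 + 16 + 16)²)) = -9*(2 + (-2 + 24²)) = -9*(2 + (-2 + 576)) = -9*(2 + 574) = -9*576 = -5184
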